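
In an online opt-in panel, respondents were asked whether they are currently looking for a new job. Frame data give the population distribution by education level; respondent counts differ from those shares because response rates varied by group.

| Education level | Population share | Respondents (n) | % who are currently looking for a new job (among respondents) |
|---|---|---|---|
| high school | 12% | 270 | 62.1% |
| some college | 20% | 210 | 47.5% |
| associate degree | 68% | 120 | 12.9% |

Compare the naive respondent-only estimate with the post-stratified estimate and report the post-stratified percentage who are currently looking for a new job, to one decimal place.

25.7%

Naive respondent-only estimate (weights = respondent counts):
  (270/600)×62.1 + (210/600)×47.5 + (120/600)×12.9 = 47.15%
Reweighting by population education level shares:
  0.12×62.1 + 0.2×47.5 + 0.68×12.9 = 25.724%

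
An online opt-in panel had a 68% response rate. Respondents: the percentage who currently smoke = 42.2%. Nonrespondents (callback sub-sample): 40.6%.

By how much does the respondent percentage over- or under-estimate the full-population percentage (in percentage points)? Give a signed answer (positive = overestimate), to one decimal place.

+0.5 percentage points

Nonresponse fraction = 1 − 0.68 = 0.32.
Bias = (nonresponse fraction) × (respondent percentage − nonrespondent percentage)
     = 0.32 × (42.2 − 40.6) = 0.32 × 1.6 = 0.512.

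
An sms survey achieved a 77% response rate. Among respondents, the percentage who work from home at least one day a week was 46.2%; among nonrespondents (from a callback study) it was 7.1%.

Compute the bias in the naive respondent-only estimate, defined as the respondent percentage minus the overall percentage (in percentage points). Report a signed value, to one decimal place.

+9.0 percentage points

Nonresponse fraction = 1 − 0.77 = 0.23.
Bias = (nonresponse fraction) × (respondent percentage − nonrespondent percentage)
     = 0.23 × (46.2 − 7.1) = 0.23 × 39.1 = 8.993.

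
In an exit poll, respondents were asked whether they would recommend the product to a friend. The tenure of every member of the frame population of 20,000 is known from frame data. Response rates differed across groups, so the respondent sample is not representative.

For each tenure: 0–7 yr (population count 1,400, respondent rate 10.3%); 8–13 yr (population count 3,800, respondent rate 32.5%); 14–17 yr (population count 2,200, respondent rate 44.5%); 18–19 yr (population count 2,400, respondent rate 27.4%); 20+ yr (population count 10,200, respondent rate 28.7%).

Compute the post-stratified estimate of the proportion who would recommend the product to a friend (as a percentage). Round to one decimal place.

Weight each group's respondent value by its population share:
  0–7 yr: (1,400/20,000) × 10.3 = 0.721
  8–13 yr: (3,800/20,000) × 32.5 = 6.175
  14–17 yr: (2,200/20,000) × 44.5 = 4.895
  18–19 yr: (2,400/20,000) × 27.4 = 3.288
  20+ yr: (10,200/20,000) × 28.7 = 14.637
Post-stratified estimate = 29.716 → 29.7%.

29.7%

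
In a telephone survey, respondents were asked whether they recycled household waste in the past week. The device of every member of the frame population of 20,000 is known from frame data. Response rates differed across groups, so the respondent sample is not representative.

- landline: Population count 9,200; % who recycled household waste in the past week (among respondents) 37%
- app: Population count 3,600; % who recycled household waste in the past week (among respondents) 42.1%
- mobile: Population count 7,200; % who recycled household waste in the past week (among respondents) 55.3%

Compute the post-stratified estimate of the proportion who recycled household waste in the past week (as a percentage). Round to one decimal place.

44.5%

Each cell contributes population-share × respondent value:
  landline: (9,200/20,000) × 37 = 17.02
  app: (3,600/20,000) × 42.1 = 7.578
  mobile: (7,200/20,000) × 55.3 = 19.908
Post-stratified estimate = 44.506 → 44.5%.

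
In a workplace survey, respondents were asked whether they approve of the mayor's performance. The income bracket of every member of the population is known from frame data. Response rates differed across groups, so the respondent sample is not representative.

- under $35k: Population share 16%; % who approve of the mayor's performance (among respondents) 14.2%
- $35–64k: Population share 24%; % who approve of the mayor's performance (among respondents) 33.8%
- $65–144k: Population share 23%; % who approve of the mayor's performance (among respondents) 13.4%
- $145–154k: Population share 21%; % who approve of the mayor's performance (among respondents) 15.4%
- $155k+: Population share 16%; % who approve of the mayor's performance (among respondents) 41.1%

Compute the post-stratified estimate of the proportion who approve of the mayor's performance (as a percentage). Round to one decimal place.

23.3%

Weight each group's respondent value by its population share:
  under $35k: 0.16 × 14.2 = 2.272
  $35–64k: 0.24 × 33.8 = 8.112
  $65–144k: 0.23 × 13.4 = 3.082
  $145–154k: 0.21 × 15.4 = 3.234
  $155k+: 0.16 × 41.1 = 6.576
Post-stratified estimate = 23.276 → 23.3%.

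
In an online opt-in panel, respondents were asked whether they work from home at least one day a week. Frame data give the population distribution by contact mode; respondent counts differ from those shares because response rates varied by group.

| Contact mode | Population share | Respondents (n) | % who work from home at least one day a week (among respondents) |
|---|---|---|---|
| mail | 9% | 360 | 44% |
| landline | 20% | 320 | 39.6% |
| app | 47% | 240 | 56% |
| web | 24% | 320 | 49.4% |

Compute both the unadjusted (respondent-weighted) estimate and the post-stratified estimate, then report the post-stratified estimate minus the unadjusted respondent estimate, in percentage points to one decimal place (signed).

Unadjusted (pooled respondent) estimate weights by respondent counts:
  (360/1240)×44 + (320/1240)×39.6 + (240/1240)×56 + (320/1240)×49.4 = 46.5806%
Reweighting by population contact mode shares:
  0.09×44 + 0.2×39.6 + 0.47×56 + 0.24×49.4 = 50.056%
Difference = 50.056 − 46.5806 = 3.4754 pp.

+3.5 percentage points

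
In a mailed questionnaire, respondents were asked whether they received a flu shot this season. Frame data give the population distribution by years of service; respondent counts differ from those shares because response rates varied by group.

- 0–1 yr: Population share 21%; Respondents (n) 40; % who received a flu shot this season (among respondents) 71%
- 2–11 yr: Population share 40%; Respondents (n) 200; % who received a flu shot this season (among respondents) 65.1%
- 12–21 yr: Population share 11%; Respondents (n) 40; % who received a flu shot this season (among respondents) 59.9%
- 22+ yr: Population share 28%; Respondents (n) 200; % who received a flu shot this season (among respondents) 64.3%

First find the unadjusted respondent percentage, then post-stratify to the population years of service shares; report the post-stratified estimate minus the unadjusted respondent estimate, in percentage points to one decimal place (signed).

+0.7 percentage points

Without adjustment, the pooled respondent share is:
  (40/480)×71 + (200/480)×65.1 + (40/480)×59.9 + (200/480)×64.3 = 64.825%
Reweighting by population years of service shares:
  0.21×71 + 0.4×65.1 + 0.11×59.9 + 0.28×64.3 = 65.543%
Difference = 65.543 − 64.825 = 0.718 pp.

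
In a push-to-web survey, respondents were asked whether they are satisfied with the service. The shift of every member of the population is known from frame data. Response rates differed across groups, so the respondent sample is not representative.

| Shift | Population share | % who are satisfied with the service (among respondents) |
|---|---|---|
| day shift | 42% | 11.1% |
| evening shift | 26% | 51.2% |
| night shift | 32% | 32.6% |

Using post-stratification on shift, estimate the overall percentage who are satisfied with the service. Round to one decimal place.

Reweight to the known shift distribution:
  day shift: 0.42 × 11.1 = 4.662
  evening shift: 0.26 × 51.2 = 13.312
  night shift: 0.32 × 32.6 = 10.432
Post-stratified estimate = 28.406 → 28.4%.

28.4%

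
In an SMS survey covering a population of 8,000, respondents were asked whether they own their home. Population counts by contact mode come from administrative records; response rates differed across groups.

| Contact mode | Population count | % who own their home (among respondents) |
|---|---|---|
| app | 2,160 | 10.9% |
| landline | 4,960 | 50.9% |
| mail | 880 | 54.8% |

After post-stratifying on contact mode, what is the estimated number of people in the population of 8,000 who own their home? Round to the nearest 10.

3,240

Estimated count per cell = population count × respondent percentage:
  app: 2,160 × 10.9% = 235.44
  landline: 4,960 × 50.9% = 2524.64
  mail: 880 × 54.8% = 482.24
Estimated total = 3242.32 → 3,240.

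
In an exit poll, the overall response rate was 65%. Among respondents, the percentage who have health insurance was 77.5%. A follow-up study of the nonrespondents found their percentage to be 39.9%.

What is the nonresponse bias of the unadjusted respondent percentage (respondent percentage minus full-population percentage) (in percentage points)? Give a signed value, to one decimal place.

Nonresponse fraction = 1 − 0.65 = 0.35.
Bias = (nonresponse fraction) × (respondent percentage − nonrespondent percentage)
     = 0.35 × (77.5 − 39.9) = 0.35 × 37.6 = 13.16.

+13.2 percentage points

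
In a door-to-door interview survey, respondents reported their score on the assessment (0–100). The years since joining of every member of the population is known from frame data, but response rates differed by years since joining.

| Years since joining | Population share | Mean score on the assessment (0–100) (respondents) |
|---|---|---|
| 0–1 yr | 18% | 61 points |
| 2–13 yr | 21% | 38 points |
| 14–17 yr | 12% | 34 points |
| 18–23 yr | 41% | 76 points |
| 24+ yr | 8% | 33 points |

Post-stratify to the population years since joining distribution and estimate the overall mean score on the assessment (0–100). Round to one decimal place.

Post-stratification weights by population share, not respondent share:
  0–1 yr: 0.18 × 61 = 10.98
  2–13 yr: 0.21 × 38 = 7.98
  14–17 yr: 0.12 × 34 = 4.08
  18–23 yr: 0.41 × 76 = 31.16
  24+ yr: 0.08 × 33 = 2.64
Post-stratified estimate = 56.84 → 56.8.

56.8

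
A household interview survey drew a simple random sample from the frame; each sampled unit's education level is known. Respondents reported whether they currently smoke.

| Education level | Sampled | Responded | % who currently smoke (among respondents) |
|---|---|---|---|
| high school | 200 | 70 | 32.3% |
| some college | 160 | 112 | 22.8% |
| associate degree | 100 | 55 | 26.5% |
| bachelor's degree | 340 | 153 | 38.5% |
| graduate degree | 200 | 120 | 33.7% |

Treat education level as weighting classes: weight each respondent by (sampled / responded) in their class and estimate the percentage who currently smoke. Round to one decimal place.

32.6%

Response rates by class: high school 70/200 = 35%, some college 112/160 = 70%, associate degree 55/100 = 55%, bachelor's degree 153/340 = 45%, graduate degree 120/200 = 60%.
Inverse-response-rate weighting restores each class to its sampled count, so class totals weight by n_sampled:
  high school: 200 × 32.3 = 6460
  some college: 160 × 22.8 = 3648
  associate degree: 100 × 26.5 = 2650
  bachelor's degree: 340 × 38.5 = 13,090
  graduate degree: 200 × 33.7 = 6740
Adjusted estimate = 32,588 / 1,000 = 32.588 → 32.6%.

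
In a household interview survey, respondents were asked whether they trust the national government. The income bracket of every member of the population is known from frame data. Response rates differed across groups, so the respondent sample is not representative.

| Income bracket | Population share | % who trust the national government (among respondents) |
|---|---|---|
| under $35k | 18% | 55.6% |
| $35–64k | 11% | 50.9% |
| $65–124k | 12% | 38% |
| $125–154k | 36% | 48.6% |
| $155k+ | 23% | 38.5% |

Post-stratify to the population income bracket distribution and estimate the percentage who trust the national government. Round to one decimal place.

Post-stratification weights by population share, not respondent share:
  under $35k: 0.18 × 55.6 = 10.008
  $35–64k: 0.11 × 50.9 = 5.599
  $65–124k: 0.12 × 38 = 4.56
  $125–154k: 0.36 × 48.6 = 17.496
  $155k+: 0.23 × 38.5 = 8.855
Post-stratified estimate = 46.518 → 46.5%.

46.5%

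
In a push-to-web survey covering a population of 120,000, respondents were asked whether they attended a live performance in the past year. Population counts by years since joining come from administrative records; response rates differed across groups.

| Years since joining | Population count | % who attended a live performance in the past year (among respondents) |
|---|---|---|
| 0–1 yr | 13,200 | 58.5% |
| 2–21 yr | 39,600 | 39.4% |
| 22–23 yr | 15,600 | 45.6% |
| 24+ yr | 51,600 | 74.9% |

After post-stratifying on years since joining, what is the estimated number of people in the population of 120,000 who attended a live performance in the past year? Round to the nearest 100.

69,100

Estimated count per cell = population count × respondent percentage:
  0–1 yr: 13,200 × 58.5% = 7722
  2–21 yr: 39,600 × 39.4% = 15602.4
  22–23 yr: 15,600 × 45.6% = 7113.6
  24+ yr: 51,600 × 74.9% = 38648.4
Estimated total = 69086.4 → 69,100.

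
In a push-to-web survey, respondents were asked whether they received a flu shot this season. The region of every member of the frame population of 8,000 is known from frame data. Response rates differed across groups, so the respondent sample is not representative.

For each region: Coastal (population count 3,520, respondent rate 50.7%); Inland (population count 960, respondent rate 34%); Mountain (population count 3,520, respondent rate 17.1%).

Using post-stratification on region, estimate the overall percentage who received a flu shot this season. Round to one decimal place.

33.9%

Weight each group's respondent value by its population share:
  Coastal: (3,520/8,000) × 50.7 = 22.308
  Inland: (960/8,000) × 34 = 4.08
  Mountain: (3,520/8,000) × 17.1 = 7.524
Post-stratified estimate = 33.912 → 33.9%.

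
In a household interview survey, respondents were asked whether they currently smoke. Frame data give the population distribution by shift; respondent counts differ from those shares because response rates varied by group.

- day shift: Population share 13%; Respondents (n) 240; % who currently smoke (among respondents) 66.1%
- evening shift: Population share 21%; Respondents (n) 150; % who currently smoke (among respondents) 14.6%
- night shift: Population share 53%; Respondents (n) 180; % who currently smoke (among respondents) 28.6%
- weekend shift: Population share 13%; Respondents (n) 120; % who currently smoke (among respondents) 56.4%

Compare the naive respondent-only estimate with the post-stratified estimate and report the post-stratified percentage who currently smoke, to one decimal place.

34.1%

Naive respondent-only estimate (weights = respondent counts):
  (240/690)×66.1 + (150/690)×14.6 + (180/690)×28.6 + (120/690)×56.4 = 43.4348%
Reweighting by population shift shares:
  0.13×66.1 + 0.21×14.6 + 0.53×28.6 + 0.13×56.4 = 34.149%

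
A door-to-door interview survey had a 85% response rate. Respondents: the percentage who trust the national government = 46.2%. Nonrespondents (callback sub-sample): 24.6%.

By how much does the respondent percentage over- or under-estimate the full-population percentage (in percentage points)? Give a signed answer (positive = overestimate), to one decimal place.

Nonresponse fraction = 1 − 0.85 = 0.15.
Bias = (nonresponse fraction) × (respondent percentage − nonrespondent percentage)
     = 0.15 × (46.2 − 24.6) = 0.15 × 21.6 = 3.24.

+3.2 percentage points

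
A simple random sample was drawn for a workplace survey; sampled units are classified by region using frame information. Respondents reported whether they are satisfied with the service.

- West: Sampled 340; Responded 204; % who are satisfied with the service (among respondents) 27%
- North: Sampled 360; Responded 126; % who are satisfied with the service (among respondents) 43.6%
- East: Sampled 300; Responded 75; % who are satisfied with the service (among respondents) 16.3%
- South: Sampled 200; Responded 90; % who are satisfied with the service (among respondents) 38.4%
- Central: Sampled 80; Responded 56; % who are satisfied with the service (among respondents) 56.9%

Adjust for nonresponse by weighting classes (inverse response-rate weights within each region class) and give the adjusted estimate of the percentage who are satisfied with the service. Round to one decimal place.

Response rates by class: West 204/340 = 60%, North 126/360 = 35%, East 75/300 = 25%, South 90/200 = 45%, Central 56/80 = 70%.
Each respondent's weight = sampled/responded in their class; summing within a class gives n_sampled, so:
  West: 340 × 27 = 9180
  North: 360 × 43.6 = 15,696
  East: 300 × 16.3 = 4890
  South: 200 × 38.4 = 7680
  Central: 80 × 56.9 = 4552
Adjusted estimate = 41,998 / 1,280 = 32.8109 → 32.8%.

32.8%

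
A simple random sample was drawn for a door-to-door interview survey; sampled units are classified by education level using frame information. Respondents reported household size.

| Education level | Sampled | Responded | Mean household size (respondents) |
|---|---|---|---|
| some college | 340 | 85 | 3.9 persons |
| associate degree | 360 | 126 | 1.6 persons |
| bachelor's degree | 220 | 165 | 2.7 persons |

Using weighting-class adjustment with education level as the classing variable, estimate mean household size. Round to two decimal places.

2.71

Response rates by class: some college 85/340 = 25%, associate degree 126/360 = 35%, bachelor's degree 165/220 = 75%.
Weighting each respondent by the inverse class response rate inflates each class back to its sampled size, so the class weight is n_sampled:
  some college: 340 × 3.9 = 1326
  associate degree: 360 × 1.6 = 576
  bachelor's degree: 220 × 2.7 = 594
Adjusted estimate = 2496 / 920 = 2.71304 → 2.71.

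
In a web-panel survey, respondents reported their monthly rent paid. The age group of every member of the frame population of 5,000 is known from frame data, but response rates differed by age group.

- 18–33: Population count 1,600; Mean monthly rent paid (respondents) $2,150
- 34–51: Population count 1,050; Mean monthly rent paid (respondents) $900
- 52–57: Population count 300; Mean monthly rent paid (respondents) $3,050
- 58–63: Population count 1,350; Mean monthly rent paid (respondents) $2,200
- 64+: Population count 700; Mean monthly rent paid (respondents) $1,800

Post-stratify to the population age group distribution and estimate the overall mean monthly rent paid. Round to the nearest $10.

Reweight to the known age group distribution:
  18–33: (1,600/5,000) × 2150 = 688
  34–51: (1,050/5,000) × 900 = 189
  52–57: (300/5,000) × 3050 = 183
  58–63: (1,350/5,000) × 2200 = 594
  64+: (700/5,000) × 1800 = 252
Post-stratified estimate = 1906 → $1,910.

$1,910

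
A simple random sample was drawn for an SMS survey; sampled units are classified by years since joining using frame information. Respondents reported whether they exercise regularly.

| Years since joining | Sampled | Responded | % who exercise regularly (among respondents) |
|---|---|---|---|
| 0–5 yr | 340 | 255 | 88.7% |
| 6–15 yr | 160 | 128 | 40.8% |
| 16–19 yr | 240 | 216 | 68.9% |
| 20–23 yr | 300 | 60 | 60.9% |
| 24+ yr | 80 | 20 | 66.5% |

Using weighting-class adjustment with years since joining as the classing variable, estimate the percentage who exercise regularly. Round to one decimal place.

68.6%

Response rates by class: 0–5 yr 255/340 = 75%, 6–15 yr 128/160 = 80%, 16–19 yr 216/240 = 90%, 20–23 yr 60/300 = 20%, 24+ yr 20/80 = 25%.
Each respondent's weight = sampled/responded in their class; summing within a class gives n_sampled, so:
  0–5 yr: 340 × 88.7 = 30,158
  6–15 yr: 160 × 40.8 = 6528
  16–19 yr: 240 × 68.9 = 16,536
  20–23 yr: 300 × 60.9 = 18,270
  24+ yr: 80 × 66.5 = 5320
Adjusted estimate = 76,812 / 1,120 = 68.5821 → 68.6%.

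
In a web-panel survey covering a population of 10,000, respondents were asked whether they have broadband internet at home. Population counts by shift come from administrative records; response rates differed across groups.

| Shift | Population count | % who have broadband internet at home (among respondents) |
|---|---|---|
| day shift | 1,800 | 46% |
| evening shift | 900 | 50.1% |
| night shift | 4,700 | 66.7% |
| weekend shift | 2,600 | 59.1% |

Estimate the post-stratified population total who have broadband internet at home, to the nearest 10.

Apply each group's respondent rate to its population count:
  day shift: 1,800 × 46% = 828
  evening shift: 900 × 50.1% = 450.9
  night shift: 4,700 × 66.7% = 3134.9
  weekend shift: 2,600 × 59.1% = 1536.6
Estimated total = 5950.4 → 5,950.

5,950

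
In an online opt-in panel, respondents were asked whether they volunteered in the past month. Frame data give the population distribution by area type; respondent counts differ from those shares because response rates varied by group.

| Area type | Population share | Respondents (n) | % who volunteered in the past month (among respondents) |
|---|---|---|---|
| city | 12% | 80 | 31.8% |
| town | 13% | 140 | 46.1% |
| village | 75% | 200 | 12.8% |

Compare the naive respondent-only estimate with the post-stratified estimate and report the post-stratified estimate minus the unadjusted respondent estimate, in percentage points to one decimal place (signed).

-8.1 percentage points

Unadjusted (pooled respondent) estimate weights by respondent counts:
  (80/420)×31.8 + (140/420)×46.1 + (200/420)×12.8 = 27.519%
Post-stratified estimate weights by population shares:
  0.12×31.8 + 0.13×46.1 + 0.75×12.8 = 19.409%
Difference = 19.409 − 27.519 = -8.11 pp.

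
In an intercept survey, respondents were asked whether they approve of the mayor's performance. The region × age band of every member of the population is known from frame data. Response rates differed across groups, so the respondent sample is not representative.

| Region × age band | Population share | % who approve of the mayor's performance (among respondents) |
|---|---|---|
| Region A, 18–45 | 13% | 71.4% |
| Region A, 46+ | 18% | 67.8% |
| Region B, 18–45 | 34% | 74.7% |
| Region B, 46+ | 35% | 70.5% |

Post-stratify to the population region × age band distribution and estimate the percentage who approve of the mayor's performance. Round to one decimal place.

71.6%

Reweight to the known region × age band distribution:
  Region A, 18–45: 0.13 × 71.4 = 9.282
  Region A, 46+: 0.18 × 67.8 = 12.204
  Region B, 18–45: 0.34 × 74.7 = 25.398
  Region B, 46+: 0.35 × 70.5 = 24.675
Post-stratified estimate = 71.559 → 71.6%.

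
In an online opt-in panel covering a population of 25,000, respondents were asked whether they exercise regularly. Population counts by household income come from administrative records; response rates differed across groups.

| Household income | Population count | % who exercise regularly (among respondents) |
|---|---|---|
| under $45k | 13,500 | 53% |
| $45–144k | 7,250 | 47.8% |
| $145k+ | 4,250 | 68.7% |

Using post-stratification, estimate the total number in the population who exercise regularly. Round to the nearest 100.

Each cell contributes its population count × the respondent rate:
  under $45k: 13,500 × 53% = 7155
  $45–144k: 7,250 × 47.8% = 3465.5
  $145k+: 4,250 × 68.7% = 2919.75
Estimated total = 13540.2 → 13,500.

13,500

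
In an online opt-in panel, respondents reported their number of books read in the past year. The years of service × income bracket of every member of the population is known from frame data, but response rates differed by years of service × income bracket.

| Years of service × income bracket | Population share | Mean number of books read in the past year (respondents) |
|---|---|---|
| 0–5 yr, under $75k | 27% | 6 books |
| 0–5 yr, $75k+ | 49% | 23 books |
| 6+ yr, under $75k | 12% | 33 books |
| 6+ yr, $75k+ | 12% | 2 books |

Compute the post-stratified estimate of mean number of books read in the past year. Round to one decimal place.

Post-stratification weights by population share, not respondent share:
  0–5 yr, under $75k: 0.27 × 6 = 1.62
  0–5 yr, $75k+: 0.49 × 23 = 11.27
  6+ yr, under $75k: 0.12 × 33 = 3.96
  6+ yr, $75k+: 0.12 × 2 = 0.24
Post-stratified estimate = 17.09 → 17.1.

17.1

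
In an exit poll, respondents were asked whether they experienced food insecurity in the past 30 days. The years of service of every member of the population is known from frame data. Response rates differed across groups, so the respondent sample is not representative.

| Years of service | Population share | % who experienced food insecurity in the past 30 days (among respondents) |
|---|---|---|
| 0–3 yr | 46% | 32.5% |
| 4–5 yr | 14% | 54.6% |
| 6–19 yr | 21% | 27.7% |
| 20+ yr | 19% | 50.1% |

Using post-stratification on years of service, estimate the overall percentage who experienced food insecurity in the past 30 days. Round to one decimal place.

37.9%

Weight each group's respondent value by its population share:
  0–3 yr: 0.46 × 32.5 = 14.95
  4–5 yr: 0.14 × 54.6 = 7.644
  6–19 yr: 0.21 × 27.7 = 5.817
  20+ yr: 0.19 × 50.1 = 9.519
Post-stratified estimate = 37.93 → 37.9%.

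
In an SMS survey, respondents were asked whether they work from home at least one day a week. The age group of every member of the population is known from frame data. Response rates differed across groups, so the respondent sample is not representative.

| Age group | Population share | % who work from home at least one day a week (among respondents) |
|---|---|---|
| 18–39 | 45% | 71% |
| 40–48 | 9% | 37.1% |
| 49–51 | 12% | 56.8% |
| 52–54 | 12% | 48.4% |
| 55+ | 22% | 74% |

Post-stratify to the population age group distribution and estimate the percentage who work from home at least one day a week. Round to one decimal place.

Each cell contributes population-share × respondent value:
  18–39: 0.45 × 71 = 31.95
  40–48: 0.09 × 37.1 = 3.339
  49–51: 0.12 × 56.8 = 6.816
  52–54: 0.12 × 48.4 = 5.808
  55+: 0.22 × 74 = 16.28
Post-stratified estimate = 64.193 → 64.2%.

64.2%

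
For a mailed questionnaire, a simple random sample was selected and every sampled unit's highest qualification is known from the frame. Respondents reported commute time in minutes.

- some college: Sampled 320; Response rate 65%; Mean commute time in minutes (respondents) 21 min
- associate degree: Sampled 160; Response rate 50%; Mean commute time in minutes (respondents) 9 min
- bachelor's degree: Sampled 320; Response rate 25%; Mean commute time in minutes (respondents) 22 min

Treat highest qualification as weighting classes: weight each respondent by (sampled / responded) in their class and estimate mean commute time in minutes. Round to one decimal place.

19.0

Inverse-response-rate weighting restores each class to its sampled count, so class totals weight by n_sampled:
  some college: 320 × 21 = 6720
  associate degree: 160 × 9 = 1440
  bachelor's degree: 320 × 22 = 7040
Adjusted estimate = 15,200 / 800 = 19 → 19.0.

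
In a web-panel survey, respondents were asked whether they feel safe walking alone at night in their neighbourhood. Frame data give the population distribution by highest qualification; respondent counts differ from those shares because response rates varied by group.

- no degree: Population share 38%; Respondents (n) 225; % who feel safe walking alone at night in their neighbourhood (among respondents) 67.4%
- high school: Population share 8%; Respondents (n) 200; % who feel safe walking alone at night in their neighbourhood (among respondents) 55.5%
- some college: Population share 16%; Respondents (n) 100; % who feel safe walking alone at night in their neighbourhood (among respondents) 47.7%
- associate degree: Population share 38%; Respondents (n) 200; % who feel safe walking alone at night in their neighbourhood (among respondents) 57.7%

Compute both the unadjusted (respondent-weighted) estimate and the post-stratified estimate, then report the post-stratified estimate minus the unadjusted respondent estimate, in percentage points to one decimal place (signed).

Naive respondent-only estimate (weights = respondent counts):
  (225/725)×67.4 + (200/725)×55.5 + (100/725)×47.7 + (200/725)×57.7 = 58.7241%
Post-stratifying to population shares instead:
  0.38×67.4 + 0.08×55.5 + 0.16×47.7 + 0.38×57.7 = 59.61%
Difference = 59.61 − 58.7241 = 0.8859 pp.

+0.9 percentage points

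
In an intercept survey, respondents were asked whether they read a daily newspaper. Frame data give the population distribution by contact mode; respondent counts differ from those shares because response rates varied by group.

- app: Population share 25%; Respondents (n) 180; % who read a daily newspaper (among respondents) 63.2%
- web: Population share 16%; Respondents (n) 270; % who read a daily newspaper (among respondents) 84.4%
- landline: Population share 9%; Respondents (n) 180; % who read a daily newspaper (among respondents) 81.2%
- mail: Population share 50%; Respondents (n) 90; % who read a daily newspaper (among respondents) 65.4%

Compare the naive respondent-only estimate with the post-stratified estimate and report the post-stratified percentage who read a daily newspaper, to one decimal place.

69.3%

Unadjusted (pooled respondent) estimate weights by respondent counts:
  (180/720)×63.2 + (270/720)×84.4 + (180/720)×81.2 + (90/720)×65.4 = 75.925%
Post-stratifying to population shares instead:
  0.25×63.2 + 0.16×84.4 + 0.09×81.2 + 0.5×65.4 = 69.312%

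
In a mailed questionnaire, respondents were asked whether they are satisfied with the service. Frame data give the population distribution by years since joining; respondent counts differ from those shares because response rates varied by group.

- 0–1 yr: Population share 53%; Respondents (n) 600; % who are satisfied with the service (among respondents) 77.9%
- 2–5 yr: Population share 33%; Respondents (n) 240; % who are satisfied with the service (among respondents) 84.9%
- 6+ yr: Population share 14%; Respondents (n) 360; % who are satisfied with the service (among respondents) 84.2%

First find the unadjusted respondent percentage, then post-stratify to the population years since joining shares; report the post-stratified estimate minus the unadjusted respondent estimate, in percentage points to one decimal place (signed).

-0.1 percentage points

Unadjusted (pooled respondent) estimate weights by respondent counts:
  (600/1200)×77.9 + (240/1200)×84.9 + (360/1200)×84.2 = 81.19%
Reweighting by population years since joining shares:
  0.53×77.9 + 0.33×84.9 + 0.14×84.2 = 81.092%
Difference = 81.092 − 81.19 = -0.098 pp.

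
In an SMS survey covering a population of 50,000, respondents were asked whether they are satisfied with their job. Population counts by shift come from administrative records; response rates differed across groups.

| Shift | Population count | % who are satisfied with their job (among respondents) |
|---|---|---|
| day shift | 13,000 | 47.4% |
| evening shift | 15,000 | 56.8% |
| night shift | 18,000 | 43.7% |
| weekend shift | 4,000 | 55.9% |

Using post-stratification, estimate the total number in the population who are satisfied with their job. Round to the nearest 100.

24,800

Estimated count per cell = population count × respondent percentage:
  day shift: 13,000 × 47.4% = 6162
  evening shift: 15,000 × 56.8% = 8520
  night shift: 18,000 × 43.7% = 7866
  weekend shift: 4,000 × 55.9% = 2236
Estimated total = 24,784 → 24,800.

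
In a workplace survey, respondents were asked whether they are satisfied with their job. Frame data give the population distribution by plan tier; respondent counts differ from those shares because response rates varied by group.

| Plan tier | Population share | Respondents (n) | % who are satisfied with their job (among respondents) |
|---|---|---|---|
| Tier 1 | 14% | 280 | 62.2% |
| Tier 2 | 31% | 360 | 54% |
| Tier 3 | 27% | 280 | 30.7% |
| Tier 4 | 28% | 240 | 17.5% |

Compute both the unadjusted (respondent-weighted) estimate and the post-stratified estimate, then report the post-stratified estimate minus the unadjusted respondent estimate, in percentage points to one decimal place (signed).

Naive respondent-only estimate (weights = respondent counts):
  (280/1160)×62.2 + (360/1160)×54 + (280/1160)×30.7 + (240/1160)×17.5 = 42.8034%
Reweighting by population plan tier shares:
  0.14×62.2 + 0.31×54 + 0.27×30.7 + 0.28×17.5 = 38.637%
Difference = 38.637 − 42.8034 = -4.1664 pp.

-4.2 percentage points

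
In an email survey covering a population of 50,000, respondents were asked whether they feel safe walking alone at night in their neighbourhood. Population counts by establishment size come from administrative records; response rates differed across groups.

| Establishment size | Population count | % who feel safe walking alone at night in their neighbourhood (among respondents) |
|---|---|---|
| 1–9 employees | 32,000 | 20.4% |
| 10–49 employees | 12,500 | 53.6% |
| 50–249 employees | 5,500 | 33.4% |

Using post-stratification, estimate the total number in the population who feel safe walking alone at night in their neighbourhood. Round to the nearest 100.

15,100

Estimated count per cell = population count × respondent percentage:
  1–9 employees: 32,000 × 20.4% = 6528
  10–49 employees: 12,500 × 53.6% = 6700
  50–249 employees: 5,500 × 33.4% = 1837
Estimated total = 15,065 → 15,100.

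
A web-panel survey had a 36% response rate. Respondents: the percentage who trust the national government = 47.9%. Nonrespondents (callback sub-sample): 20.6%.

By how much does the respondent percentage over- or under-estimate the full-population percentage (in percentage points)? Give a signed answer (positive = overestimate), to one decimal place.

+17.5 percentage points

Nonresponse fraction = 1 − 0.36 = 0.64.
Bias = (nonresponse fraction) × (respondent percentage − nonrespondent percentage)
     = 0.64 × (47.9 − 20.6) = 0.64 × 27.3 = 17.472.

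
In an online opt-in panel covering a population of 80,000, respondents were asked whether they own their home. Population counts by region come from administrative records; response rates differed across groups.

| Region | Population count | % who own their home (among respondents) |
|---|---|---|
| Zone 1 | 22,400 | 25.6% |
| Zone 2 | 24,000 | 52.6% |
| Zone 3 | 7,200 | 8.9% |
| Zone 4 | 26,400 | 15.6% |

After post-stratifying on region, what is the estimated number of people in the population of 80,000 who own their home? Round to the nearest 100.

Each cell contributes its population count × the respondent rate:
  Zone 1: 22,400 × 25.6% = 5734.4
  Zone 2: 24,000 × 52.6% = 12,624
  Zone 3: 7,200 × 8.9% = 640.8
  Zone 4: 26,400 × 15.6% = 4118.4
Estimated total = 23117.6 → 23,100.

23,100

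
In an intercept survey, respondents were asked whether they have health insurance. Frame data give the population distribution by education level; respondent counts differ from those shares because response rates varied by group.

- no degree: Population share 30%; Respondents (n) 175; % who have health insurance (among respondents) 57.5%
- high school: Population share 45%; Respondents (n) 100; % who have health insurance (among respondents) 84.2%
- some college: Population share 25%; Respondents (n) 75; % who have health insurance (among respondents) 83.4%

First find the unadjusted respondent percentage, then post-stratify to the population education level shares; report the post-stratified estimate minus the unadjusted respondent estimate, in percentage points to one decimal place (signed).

+5.3 percentage points

Unadjusted (pooled respondent) estimate weights by respondent counts:
  (175/350)×57.5 + (100/350)×84.2 + (75/350)×83.4 = 70.6786%
Post-stratifying to population shares instead:
  0.3×57.5 + 0.45×84.2 + 0.25×83.4 = 75.99%
Difference = 75.99 − 70.6786 = 5.3114 pp.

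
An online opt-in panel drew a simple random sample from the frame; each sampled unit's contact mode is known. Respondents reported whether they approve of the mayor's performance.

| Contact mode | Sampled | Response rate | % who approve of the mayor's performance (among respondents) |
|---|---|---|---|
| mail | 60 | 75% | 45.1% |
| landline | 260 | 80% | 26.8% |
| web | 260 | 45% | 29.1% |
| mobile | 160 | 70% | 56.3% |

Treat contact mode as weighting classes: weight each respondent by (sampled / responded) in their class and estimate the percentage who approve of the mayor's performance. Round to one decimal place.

Each respondent's weight = sampled/responded in their class; summing within a class gives n_sampled, so:
  mail: 60 × 45.1 = 2706
  landline: 260 × 26.8 = 6968
  web: 260 × 29.1 = 7566
  mobile: 160 × 56.3 = 9008
Adjusted estimate = 26,248 / 740 = 35.4703 → 35.5%.

35.5%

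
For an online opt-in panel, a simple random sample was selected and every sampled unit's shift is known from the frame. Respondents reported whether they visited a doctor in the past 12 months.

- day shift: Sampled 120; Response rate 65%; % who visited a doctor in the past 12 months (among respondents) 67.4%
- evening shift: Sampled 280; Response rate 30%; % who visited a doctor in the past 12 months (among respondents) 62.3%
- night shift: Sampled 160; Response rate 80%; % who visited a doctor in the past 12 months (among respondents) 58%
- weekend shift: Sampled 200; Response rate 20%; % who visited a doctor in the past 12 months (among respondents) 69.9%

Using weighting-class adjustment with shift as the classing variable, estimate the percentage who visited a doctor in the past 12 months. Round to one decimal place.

With weight = n_sampled/n_responded per class, the weighted class total is n_sampled:
  day shift: 120 × 67.4 = 8088
  evening shift: 280 × 62.3 = 17,444
  night shift: 160 × 58 = 9280
  weekend shift: 200 × 69.9 = 13980
Adjusted estimate = 48,792 / 760 = 64.2 → 64.2%.

64.2%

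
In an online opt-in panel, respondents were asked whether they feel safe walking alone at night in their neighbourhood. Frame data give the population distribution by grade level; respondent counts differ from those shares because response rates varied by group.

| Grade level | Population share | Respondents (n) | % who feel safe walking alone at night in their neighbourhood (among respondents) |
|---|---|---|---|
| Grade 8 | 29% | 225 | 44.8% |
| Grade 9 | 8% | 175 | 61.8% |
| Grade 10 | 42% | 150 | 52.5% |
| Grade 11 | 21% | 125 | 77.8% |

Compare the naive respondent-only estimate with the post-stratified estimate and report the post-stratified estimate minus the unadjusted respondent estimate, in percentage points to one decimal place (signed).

-0.7 percentage points

Naive respondent-only estimate (weights = respondent counts):
  (225/675)×44.8 + (175/675)×61.8 + (150/675)×52.5 + (125/675)×77.8 = 57.0296%
Reweighting by population grade level shares:
  0.29×44.8 + 0.08×61.8 + 0.42×52.5 + 0.21×77.8 = 56.324%
Difference = 56.324 − 57.0296 = -0.7056 pp.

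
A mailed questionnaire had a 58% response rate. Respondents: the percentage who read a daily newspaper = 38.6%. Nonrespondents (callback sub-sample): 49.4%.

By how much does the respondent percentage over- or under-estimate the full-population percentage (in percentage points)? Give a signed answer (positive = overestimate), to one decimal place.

Nonresponse fraction = 1 − 0.58 = 0.42.
Bias = (nonresponse fraction) × (respondent percentage − nonrespondent percentage)
     = 0.42 × (38.6 − 49.4) = 0.42 × -10.8 = -4.536.

-4.5 percentage points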